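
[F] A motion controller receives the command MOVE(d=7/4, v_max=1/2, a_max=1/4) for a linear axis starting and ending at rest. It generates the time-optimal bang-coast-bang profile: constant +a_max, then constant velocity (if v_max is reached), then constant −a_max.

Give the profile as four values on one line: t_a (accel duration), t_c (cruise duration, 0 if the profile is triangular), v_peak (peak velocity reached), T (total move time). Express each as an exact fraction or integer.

t_a=2 t_c=3/2 v_peak=1/2 T=11/2

v_max²/a_max = (1/2)²/(1/4) = 1
7/4 ≥ 1 → trapezoidal
t_a = (1/2)/(1/4) = 2; v_peak = 1/2
d_cruise = 7/4 − 1 = 3/4; t_c = (3/4)/(1/2) = 3/2
T = 2·2 + 3/2 = 11/2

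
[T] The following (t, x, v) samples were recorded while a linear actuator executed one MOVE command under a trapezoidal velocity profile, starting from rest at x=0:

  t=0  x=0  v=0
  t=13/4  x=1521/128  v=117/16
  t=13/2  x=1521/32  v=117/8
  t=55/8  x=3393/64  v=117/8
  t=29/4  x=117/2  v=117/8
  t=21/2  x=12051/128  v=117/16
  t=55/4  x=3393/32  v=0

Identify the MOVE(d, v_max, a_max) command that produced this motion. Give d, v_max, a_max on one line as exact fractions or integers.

d=3393/32 v_max=117/8 a_max=9/4

final state: t=55/4, x=3393/32, v=0 → d = 3393/32
a_max = (117/16−0)/(13/4−0) = 9/4
max v = 117/8 over t∈[13/2,29/4] → v_max = 117/8
check: 117/8·(13/2+3/4) = 3393/32 ✓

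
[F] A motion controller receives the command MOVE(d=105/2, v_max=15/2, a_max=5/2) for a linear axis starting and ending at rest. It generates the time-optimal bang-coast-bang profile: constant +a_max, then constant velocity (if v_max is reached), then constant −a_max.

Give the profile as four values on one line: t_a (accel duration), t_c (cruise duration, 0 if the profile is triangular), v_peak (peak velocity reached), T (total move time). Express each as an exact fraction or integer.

t_a=3 t_c=4 v_peak=15/2 T=10

vₘ²/aₘ = (15/2)²/(5/2) = 45/2
105/2 ≥ 45/2 ⇒ cruise phase
t_a = (15/2)/(5/2) = 3; v_peak = 15/2
d_cruise = 105/2 − 45/2 = 30; t_c = 30/(15/2) = 4
T = 2·3 + 4 = 10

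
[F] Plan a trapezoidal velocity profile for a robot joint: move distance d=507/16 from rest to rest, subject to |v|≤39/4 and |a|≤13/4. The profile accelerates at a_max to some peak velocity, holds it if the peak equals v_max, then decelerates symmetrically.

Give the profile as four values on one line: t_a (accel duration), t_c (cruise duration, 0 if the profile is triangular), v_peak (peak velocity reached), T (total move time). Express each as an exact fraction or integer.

t_a=3 t_c=1/4 v_peak=39/4 T=25/4

vₘ²/aₘ = (39/4)²/(13/4) = 117/4
507/16 ≥ 117/4 so v_max reached
t_a = (39/4)/(13/4) = 3; v_peak = 39/4
d_cruise = 507/16 − 117/4 = 39/16; t_c = (39/16)/(39/4) = 1/4
T = 2·3 + 1/4 = 25/4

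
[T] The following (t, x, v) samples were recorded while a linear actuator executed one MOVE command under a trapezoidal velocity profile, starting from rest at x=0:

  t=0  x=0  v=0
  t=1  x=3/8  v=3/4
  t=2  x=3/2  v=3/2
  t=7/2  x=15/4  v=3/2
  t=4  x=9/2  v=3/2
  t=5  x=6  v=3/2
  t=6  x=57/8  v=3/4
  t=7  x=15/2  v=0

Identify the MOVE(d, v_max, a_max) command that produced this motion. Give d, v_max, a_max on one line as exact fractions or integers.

final state: t=7, x=15/2, v=0 → d = 15/2
a_max = (3/4−0)/(1−0) = 3/4
max v = 3/2 over t∈[2,5] → v_max = 3/2
check: 3/2·(2+3) = 15/2 ✓

d=15/2 v_max=3/2 a_max=3/4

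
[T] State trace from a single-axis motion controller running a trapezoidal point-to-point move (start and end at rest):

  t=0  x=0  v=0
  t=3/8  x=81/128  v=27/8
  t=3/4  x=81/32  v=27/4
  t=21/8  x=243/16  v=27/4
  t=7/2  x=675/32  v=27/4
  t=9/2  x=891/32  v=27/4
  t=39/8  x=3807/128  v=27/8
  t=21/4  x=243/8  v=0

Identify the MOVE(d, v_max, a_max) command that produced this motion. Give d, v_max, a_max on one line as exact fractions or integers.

final state: t=21/4, x=243/8, v=0 → d = 243/8
a_max = (27/8−0)/(3/8−0) = 9
max v = 27/4 over t∈[3/4,9/2] → v_max = 27/4
check: 27/4·(3/4+15/4) = 243/8 ✓

d=243/8 v_max=27/4 a_max=9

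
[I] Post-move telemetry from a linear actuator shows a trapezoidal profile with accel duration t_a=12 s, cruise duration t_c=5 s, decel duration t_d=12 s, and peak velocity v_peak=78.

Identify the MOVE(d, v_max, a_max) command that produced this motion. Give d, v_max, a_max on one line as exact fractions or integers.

a_max = 78/12 = 13/2
d_a = ½·78·12 = 468; d_c = 78·5 = 390
d = 2·468 + 390 = 1326
t_c = 5 > 0 ⇒ limit active, v_max = 78

d=1326 v_max=78 a_max=13/2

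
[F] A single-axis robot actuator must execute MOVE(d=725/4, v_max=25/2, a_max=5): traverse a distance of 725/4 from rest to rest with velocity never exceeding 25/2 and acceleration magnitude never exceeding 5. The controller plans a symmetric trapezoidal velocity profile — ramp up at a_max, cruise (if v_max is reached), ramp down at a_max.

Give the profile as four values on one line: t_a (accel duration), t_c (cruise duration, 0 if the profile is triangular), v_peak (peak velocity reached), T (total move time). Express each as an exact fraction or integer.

vₘ²/aₘ = (25/2)²/5 = 125/4
725/4 ≥ 125/4 ⇒ cruise phase
t_a = (25/2)/5 = 5/2; v_peak = 25/2
d_cruise = 725/4 − 125/4 = 150; t_c = 150/(25/2) = 12
T = 2·5/2 + 12 = 17

t_a=5/2 t_c=12 v_peak=25/2 T=17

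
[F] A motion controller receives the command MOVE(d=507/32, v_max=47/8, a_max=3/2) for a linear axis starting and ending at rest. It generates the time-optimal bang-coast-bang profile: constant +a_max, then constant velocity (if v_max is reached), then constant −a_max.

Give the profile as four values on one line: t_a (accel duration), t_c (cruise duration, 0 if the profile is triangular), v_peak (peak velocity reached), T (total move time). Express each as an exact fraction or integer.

v_max²/a_max = (47/8)²/(3/2) = 2209/96
507/32 < 2209/96 ⇒ no cruise
v_peak = √(507/32·3/2) = √(1521/64) = 39/8
t_a = (39/8)/(3/2) = 13/4; t_c = 0
T = 2·13/4 = 13/2

t_a=13/4 t_c=0 v_peak=39/8 T=13/2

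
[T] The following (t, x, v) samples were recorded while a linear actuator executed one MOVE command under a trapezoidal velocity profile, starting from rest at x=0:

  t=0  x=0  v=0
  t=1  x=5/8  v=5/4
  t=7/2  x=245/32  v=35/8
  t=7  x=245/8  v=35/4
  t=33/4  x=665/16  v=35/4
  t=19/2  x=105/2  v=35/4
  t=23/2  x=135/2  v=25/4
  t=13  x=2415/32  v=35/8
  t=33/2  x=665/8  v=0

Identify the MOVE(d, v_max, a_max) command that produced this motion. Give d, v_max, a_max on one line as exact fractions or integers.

final state: t=33/2, x=665/8, v=0 → d = 665/8
a_max = (5/4−0)/(1−0) = 5/4
max v = 35/4 over t∈[7,19/2] → v_max = 35/4
check: 35/4·(7+5/2) = 665/8 ✓

d=665/8 v_max=35/4 a_max=5/4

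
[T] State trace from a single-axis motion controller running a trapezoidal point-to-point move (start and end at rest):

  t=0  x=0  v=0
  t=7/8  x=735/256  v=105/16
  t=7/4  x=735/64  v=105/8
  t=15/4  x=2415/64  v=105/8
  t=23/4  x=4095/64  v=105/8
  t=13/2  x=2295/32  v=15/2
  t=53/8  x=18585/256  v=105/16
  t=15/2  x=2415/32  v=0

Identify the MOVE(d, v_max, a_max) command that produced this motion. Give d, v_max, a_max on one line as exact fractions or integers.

final state: t=15/2, x=2415/32, v=0 → d = 2415/32
a_max = (105/16−0)/(7/8−0) = 15/2
max v = 105/8 over t∈[7/4,23/4] → v_max = 105/8
check: 105/8·(7/4+4) = 2415/32 ✓

d=2415/32 v_max=105/8 a_max=15/2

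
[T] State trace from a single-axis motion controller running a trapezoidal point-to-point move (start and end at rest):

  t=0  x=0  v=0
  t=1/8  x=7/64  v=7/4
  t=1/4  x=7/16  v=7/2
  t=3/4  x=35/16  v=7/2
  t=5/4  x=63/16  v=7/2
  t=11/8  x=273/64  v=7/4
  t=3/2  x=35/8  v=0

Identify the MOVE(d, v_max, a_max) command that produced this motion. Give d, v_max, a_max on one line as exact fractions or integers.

final state: t=3/2, x=35/8, v=0 → d = 35/8
a_max = (7/4−0)/(1/8−0) = 14
max v = 7/2 over t∈[1/4,5/4] → v_max = 7/2
check: 7/2·(1/4+1) = 35/8 ✓

d=35/8 v_max=7/2 a_max=14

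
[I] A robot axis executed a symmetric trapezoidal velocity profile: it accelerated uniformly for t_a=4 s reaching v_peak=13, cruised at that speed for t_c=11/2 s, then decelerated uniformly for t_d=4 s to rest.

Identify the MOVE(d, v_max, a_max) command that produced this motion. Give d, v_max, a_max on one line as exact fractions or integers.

a_max = 13/4
d_a = ½·13·4 = 26; d_c = 13·11/2 = 143/2
d = 2·26 + 143/2 = 247/2
t_c = 11/2 > 0 → v_max = v_peak = 13

d=247/2 v_max=13 a_max=13/4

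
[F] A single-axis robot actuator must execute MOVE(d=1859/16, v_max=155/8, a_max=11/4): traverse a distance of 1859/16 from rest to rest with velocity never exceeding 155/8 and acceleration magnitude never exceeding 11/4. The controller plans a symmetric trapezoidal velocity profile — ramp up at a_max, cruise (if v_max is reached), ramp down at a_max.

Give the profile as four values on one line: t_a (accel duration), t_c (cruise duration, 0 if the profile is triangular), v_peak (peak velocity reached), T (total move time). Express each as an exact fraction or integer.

t_a=13/2 t_c=0 v_peak=143/8 T=13

v_max²/a_max = (155/8)²/(11/4) = 24025/176
1859/16 < 24025/176 so t_c = 0
v_peak = √(1859/16·11/4) = √(20449/64) = 143/8
t_a = (143/8)/(11/4) = 13/2; t_c = 0
T = 2·13/2 = 13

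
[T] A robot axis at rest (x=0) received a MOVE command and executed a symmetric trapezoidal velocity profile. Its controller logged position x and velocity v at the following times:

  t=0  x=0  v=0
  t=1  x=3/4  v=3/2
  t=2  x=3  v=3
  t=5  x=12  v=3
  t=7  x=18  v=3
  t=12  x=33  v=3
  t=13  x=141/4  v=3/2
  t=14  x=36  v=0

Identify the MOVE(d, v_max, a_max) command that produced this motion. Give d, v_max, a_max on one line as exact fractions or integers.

final state: t=14, x=36, v=0 → d = 36
a_max = (3/2−0)/(1−0) = 3/2
max v = 3 over t∈[2,12] → v_max = 3
check: 3·(2+10) = 36 ✓

d=36 v_max=3 a_max=3/2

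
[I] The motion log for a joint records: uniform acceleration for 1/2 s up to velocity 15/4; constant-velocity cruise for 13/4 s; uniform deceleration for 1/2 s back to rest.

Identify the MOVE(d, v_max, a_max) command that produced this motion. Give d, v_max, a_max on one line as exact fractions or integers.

a_max = (15/4)/(1/2) = 15/2
d_a = ½·15/4·1/2 = 15/16; d_c = 15/4·13/4 = 195/16
d = 2·15/16 + 195/16 = 225/16
t_c = 13/4 > 0 ⇒ limit active, v_max = 15/4

d=225/16 v_max=15/4 a_max=15/2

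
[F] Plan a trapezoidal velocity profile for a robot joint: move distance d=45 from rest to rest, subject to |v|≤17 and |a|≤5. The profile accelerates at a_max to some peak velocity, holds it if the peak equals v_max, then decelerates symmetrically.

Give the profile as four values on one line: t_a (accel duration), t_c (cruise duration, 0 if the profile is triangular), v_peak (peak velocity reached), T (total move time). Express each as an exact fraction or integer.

t_a=3 t_c=0 v_peak=15 T=6

(v_max)²/a_max = 17²/5 = 289/5
45 < 289/5 so t_c = 0
v_peak = √(45·5) = √225 = 15
t_a = 15/5 = 3; t_c = 0
T = 2·3 = 6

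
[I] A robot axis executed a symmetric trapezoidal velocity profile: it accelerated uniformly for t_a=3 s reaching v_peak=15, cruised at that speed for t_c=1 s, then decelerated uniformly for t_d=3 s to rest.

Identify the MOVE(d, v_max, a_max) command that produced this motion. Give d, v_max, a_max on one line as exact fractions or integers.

a_max = 15/3 = 5
d_a = ½·15·3 = 45/2; d_c = 15·1 = 15
d = 2·45/2 + 15 = 60
t_c = 1 > 0 so v_max = 15

d=60 v_max=15 a_max=5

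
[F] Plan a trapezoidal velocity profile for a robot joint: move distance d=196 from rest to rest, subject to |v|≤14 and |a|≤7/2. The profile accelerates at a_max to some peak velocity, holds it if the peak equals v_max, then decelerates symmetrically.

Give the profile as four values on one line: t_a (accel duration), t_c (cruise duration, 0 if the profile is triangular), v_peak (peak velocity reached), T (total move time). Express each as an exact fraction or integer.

t_a=4 t_c=10 v_peak=14 T=18

(v_max)²/a_max = 14²/(7/2) = 56
196 ≥ 56 ⇒ cruise phase
t_a = 14/(7/2) = 4; v_peak = 14
d_cruise = 196 − 56 = 140; t_c = 140/14 = 10
T = 2·4 + 10 = 18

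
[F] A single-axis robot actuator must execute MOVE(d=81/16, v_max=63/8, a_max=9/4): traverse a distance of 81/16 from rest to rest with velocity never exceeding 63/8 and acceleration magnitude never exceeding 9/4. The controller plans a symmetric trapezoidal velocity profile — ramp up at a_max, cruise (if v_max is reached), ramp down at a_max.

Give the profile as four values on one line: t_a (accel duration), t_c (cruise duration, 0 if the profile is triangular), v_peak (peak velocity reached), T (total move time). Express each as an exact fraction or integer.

t_a=3/2 t_c=0 v_peak=27/8 T=3

(v_max)²/a_max = (63/8)²/(9/4) = 441/16
81/16 < 441/16 → triangular
v_peak = √(81/16·9/4) = √(729/64) = 27/8
t_a = (27/8)/(9/4) = 3/2; t_c = 0
T = 2·3/2 = 3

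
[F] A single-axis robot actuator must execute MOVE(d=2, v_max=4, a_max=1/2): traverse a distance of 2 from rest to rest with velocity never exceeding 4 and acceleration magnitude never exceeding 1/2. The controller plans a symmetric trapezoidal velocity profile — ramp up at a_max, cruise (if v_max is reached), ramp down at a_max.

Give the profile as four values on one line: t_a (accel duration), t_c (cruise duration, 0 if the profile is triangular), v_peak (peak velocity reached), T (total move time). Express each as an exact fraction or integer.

t_a=2 t_c=0 v_peak=1 T=4

v_max²/a_max = 4²/(1/2) = 32
2 < 32 ⇒ no cruise
v_peak = √(2·1/2) = √1 = 1
t_a = 1/(1/2) = 2; t_c = 0
T = 2·2 = 4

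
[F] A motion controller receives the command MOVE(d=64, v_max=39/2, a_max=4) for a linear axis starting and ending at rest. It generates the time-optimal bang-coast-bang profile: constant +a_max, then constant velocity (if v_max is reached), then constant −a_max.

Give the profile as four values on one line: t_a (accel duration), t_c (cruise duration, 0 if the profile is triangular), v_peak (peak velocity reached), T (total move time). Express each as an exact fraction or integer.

t_a=4 t_c=0 v_peak=16 T=8

(v_max)²/a_max = (39/2)²/4 = 1521/16
64 < 1521/16 so t_c = 0
v_peak = √(64·4) = √256 = 16
t_a = 16/4 = 4; t_c = 0
T = 2·4 = 8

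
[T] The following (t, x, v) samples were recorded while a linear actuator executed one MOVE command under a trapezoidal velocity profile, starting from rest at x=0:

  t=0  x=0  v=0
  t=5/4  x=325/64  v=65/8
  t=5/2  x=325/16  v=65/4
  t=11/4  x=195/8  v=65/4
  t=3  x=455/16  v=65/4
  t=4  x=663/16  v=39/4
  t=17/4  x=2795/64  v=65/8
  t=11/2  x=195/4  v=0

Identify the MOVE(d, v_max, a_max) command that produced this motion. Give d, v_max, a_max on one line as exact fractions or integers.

final state: t=11/2, x=195/4, v=0 → d = 195/4
a_max = (65/8−0)/(5/4−0) = 13/2
max v = 65/4 over t∈[5/2,3] → v_max = 65/4
check: 65/4·(5/2+1/2) = 195/4 ✓

d=195/4 v_max=65/4 a_max=13/2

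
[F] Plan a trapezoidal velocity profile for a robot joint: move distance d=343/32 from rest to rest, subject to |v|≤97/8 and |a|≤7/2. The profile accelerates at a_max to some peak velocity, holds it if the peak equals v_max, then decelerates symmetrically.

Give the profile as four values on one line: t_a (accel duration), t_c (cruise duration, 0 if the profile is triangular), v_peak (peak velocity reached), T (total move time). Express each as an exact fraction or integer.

t_a=7/4 t_c=0 v_peak=49/8 T=7/2

v_max²/a_max = (97/8)²/(7/2) = 9409/224
343/32 < 9409/224 ⇒ no cruise
v_peak = √(343/32·7/2) = √(2401/64) = 49/8
t_a = (49/8)/(7/2) = 7/4; t_c = 0
T = 2·7/4 = 7/2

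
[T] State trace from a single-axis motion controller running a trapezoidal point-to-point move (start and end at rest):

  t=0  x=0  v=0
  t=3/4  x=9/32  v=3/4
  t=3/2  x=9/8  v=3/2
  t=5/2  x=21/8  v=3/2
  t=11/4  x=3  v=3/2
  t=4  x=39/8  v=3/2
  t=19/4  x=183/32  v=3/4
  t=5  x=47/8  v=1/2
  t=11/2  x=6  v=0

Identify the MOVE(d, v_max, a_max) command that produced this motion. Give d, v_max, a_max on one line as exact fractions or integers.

d=6 v_max=3/2 a_max=1

final state: t=11/2, x=6, v=0 → d = 6
a_max = (3/4−0)/(3/4−0) = 1
max v = 3/2 over t∈[3/2,4] → v_max = 3/2
check: 3/2·(3/2+5/2) = 6 ✓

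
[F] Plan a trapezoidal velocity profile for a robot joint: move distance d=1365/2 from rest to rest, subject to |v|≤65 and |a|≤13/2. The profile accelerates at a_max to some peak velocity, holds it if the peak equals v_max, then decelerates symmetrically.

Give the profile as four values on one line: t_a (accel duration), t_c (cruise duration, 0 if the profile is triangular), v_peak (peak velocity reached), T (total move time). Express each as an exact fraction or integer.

(v_max)²/a_max = 65²/(13/2) = 650
1365/2 ≥ 650 → trapezoidal
t_a = 65/(13/2) = 10; v_peak = 65
d_cruise = 1365/2 − 650 = 65/2; t_c = (65/2)/65 = 1/2
T = 2·10 + 1/2 = 41/2

t_a=10 t_c=1/2 v_peak=65 T=41/2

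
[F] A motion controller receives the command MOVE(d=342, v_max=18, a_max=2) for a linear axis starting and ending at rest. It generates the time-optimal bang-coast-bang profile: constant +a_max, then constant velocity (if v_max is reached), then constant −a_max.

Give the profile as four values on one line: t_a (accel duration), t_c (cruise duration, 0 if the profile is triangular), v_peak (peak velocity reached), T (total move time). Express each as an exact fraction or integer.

vₘ²/aₘ = 18²/2 = 162
342 ≥ 162 so v_max reached
t_a = 18/2 = 9; v_peak = 18
d_cruise = 342 − 162 = 180; t_c = 180/18 = 10
T = 2·9 + 10 = 28

t_a=9 t_c=10 v_peak=18 T=28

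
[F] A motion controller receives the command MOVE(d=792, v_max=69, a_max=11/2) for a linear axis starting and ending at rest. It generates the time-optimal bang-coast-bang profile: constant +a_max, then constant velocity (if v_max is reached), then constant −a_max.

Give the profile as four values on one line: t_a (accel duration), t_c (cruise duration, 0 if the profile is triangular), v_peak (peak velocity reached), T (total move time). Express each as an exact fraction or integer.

vₘ²/aₘ = 69²/(11/2) = 9522/11
792 < 9522/11 so t_c = 0
v_peak = √(792·11/2) = √4356 = 66
t_a = 66/(11/2) = 12; t_c = 0
T = 2·12 = 24

t_a=12 t_c=0 v_peak=66 T=24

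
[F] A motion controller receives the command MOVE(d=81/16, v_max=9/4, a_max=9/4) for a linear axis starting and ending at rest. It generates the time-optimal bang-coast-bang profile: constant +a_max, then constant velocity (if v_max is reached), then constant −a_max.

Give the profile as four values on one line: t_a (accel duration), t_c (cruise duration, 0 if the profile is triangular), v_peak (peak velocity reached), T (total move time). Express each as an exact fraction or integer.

t_a=1 t_c=5/4 v_peak=9/4 T=13/4

v_max²/a_max = (9/4)²/(9/4) = 9/4
81/16 ≥ 9/4 ⇒ cruise phase
t_a = (9/4)/(9/4) = 1; v_peak = 9/4
d_cruise = 81/16 − 9/4 = 45/16; t_c = (45/16)/(9/4) = 5/4
T = 2·1 + 5/4 = 13/4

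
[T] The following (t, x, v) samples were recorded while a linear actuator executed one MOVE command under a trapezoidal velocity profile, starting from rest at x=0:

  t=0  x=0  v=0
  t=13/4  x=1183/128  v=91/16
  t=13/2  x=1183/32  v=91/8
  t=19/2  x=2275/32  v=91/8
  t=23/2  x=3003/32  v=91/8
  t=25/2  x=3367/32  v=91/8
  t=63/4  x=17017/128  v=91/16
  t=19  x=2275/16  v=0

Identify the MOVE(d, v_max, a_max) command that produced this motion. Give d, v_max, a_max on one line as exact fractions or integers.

final state: t=19, x=2275/16, v=0 → d = 2275/16
a_max = (91/16−0)/(13/4−0) = 7/4
max v = 91/8 over t∈[13/2,25/2] → v_max = 91/8
check: 91/8·(13/2+6) = 2275/16 ✓

d=2275/16 v_max=91/8 a_max=7/4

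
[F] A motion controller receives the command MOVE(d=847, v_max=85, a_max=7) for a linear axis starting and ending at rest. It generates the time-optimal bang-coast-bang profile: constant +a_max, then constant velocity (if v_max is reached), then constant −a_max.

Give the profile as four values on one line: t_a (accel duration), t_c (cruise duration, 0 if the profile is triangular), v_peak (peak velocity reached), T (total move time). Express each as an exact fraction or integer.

(v_max)²/a_max = 85²/7 = 7225/7
847 < 7225/7 so t_c = 0
v_peak = √(847·7) = √5929 = 77
t_a = 77/7 = 11; t_c = 0
T = 2·11 = 22

t_a=11 t_c=0 v_peak=77 T=22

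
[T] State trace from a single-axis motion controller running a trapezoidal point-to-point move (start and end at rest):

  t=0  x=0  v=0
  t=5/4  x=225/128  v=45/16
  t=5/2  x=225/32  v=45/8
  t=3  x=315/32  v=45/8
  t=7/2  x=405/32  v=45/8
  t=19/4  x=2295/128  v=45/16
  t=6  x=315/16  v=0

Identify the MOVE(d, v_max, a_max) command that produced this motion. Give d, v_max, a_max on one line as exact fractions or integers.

final state: t=6, x=315/16, v=0 → d = 315/16
a_max = (45/16−0)/(5/4−0) = 9/4
max v = 45/8 over t∈[5/2,7/2] → v_max = 45/8
check: 45/8·(5/2+1) = 315/16 ✓

d=315/16 v_max=45/8 a_max=9/4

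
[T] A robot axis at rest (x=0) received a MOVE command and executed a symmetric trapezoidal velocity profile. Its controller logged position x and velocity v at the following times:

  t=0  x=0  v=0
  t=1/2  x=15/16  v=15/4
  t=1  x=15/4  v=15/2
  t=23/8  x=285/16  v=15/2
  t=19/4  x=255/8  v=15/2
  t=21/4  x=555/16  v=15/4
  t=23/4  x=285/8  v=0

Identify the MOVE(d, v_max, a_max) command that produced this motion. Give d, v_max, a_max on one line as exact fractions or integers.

final state: t=23/4, x=285/8, v=0 → d = 285/8
a_max = (15/4−0)/(1/2−0) = 15/2
max v = 15/2 over t∈[1,19/4] → v_max = 15/2
check: 15/2·(1+15/4) = 285/8 ✓

d=285/8 v_max=15/2 a_max=15/2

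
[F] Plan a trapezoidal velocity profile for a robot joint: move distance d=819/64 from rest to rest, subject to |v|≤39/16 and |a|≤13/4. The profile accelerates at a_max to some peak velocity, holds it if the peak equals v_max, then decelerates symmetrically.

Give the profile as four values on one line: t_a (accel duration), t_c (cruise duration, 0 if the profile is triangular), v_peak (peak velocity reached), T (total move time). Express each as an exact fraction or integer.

vₘ²/aₘ = (39/16)²/(13/4) = 117/64
819/64 ≥ 117/64 ⇒ cruise phase
t_a = (39/16)/(13/4) = 3/4; v_peak = 39/16
d_cruise = 819/64 − 117/64 = 351/32; t_c = (351/32)/(39/16) = 9/2
T = 2·3/4 + 9/2 = 6

t_a=3/4 t_c=9/2 v_peak=39/16 T=6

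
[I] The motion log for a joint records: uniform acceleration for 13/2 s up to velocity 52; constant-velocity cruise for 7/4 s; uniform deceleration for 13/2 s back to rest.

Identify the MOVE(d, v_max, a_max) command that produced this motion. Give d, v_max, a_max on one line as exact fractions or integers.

a_max = 52/(13/2) = 8
d_a = ½·52·13/2 = 169; d_c = 52·7/4 = 91
d = 2·169 + 91 = 429
t_c = 7/4 > 0 ⇒ limit active, v_max = 52

d=429 v_max=52 a_max=8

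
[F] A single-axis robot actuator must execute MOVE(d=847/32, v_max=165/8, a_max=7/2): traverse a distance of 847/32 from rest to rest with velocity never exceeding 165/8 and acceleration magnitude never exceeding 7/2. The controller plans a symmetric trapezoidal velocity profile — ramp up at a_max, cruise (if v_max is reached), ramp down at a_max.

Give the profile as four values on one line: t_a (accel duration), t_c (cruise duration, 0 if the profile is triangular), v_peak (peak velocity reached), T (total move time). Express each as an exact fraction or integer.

t_a=11/4 t_c=0 v_peak=77/8 T=11/2

(v_max)²/a_max = (165/8)²/(7/2) = 27225/224
847/32 < 27225/224 so t_c = 0
v_peak = √(847/32·7/2) = √(5929/64) = 77/8
t_a = (77/8)/(7/2) = 11/4; t_c = 0
T = 2·11/4 = 11/2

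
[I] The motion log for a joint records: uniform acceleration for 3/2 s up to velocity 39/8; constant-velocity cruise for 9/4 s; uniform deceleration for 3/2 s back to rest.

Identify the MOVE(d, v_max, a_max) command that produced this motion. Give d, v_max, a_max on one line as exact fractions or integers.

d=585/32 v_max=39/8 a_max=13/4

a_max = (39/8)/(3/2) = 13/4
d_a = ½·39/8·3/2 = 117/32; d_c = 39/8·9/4 = 351/32
d = 2·117/32 + 351/32 = 585/32
t_c = 9/4 > 0 so v_max = 39/8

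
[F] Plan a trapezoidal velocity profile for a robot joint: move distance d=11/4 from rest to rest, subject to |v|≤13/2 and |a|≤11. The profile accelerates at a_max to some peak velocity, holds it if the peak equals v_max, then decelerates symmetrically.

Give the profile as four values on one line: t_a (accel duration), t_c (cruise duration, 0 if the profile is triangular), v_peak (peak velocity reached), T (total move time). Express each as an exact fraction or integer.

t_a=1/2 t_c=0 v_peak=11/2 T=1

(v_max)²/a_max = (13/2)²/11 = 169/44
11/4 < 169/44 so t_c = 0
v_peak = √(11/4·11) = √(121/4) = 11/2
t_a = (11/2)/11 = 1/2; t_c = 0
T = 2·1/2 = 1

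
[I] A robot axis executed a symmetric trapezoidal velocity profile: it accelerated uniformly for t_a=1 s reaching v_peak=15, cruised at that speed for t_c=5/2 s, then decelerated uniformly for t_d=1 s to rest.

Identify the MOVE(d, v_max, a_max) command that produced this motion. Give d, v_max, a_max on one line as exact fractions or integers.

d=105/2 v_max=15 a_max=15

a_max = 15/1 = 15
d_a = ½·15·1 = 15/2; d_c = 15·5/2 = 75/2
d = 2·15/2 + 75/2 = 105/2
t_c = 5/2 > 0 so v_max = 15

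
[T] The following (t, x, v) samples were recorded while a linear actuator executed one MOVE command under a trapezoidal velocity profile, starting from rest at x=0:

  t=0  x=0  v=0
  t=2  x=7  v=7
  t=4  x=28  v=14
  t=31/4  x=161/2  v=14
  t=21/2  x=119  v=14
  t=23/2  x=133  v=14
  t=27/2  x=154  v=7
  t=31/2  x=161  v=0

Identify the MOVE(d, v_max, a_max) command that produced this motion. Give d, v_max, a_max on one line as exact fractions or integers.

final state: t=31/2, x=161, v=0 → d = 161
a_max = (7−0)/(2−0) = 7/2
max v = 14 over t∈[4,23/2] → v_max = 14
check: 14·(4+15/2) = 161 ✓

d=161 v_max=14 a_max=7/2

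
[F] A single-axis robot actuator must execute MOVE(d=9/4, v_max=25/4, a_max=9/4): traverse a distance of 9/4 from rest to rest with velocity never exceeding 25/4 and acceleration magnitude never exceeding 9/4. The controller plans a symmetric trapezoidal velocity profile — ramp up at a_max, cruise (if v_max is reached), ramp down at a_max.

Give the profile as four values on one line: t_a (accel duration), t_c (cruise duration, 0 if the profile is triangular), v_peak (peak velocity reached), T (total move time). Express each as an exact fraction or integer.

t_a=1 t_c=0 v_peak=9/4 T=2

v_max²/a_max = (25/4)²/(9/4) = 625/36
9/4 < 625/36 so t_c = 0
v_peak = √(9/4·9/4) = √(81/16) = 9/4
t_a = (9/4)/(9/4) = 1; t_c = 0
T = 2·1 = 2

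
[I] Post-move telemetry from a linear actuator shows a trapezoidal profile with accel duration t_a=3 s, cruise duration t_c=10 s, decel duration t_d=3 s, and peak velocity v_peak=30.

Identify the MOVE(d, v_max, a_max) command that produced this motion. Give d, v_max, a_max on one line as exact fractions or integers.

d=390 v_max=30 a_max=10

a_max = 30/3 = 10
d_a = ½·30·3 = 45; d_c = 30·10 = 300
d = 2·45 + 300 = 390
t_c = 10 > 0 ⇒ limit active, v_max = 30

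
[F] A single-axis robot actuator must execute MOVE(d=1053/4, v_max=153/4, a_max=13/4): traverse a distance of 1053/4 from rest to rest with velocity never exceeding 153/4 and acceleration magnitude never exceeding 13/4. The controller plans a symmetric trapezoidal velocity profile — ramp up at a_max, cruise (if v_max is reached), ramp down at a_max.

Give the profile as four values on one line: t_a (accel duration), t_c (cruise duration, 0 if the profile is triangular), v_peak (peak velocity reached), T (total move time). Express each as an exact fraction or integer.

v_max²/a_max = (153/4)²/(13/4) = 23409/52
1053/4 < 23409/52 → triangular
v_peak = √(1053/4·13/4) = √(13689/16) = 117/4
t_a = (117/4)/(13/4) = 9; t_c = 0
T = 2·9 = 18

t_a=9 t_c=0 v_peak=117/4 T=18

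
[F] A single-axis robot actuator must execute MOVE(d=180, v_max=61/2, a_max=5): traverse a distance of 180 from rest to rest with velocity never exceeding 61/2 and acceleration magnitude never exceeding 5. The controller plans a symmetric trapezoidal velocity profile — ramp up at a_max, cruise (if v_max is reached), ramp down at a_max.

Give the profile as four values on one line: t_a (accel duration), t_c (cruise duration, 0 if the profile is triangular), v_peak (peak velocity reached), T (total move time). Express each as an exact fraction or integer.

t_a=6 t_c=0 v_peak=30 T=12

(v_max)²/a_max = (61/2)²/5 = 3721/20
180 < 3721/20 → triangular
v_peak = √(180·5) = √900 = 30
t_a = 30/5 = 6; t_c = 0
T = 2·6 = 12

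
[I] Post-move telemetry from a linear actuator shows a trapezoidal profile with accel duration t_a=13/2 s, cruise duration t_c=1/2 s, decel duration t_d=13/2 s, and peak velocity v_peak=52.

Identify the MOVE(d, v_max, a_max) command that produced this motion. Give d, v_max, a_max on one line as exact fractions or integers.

a_max = 52/(13/2) = 8
d_a = ½·52·13/2 = 169; d_c = 52·1/2 = 26
d = 2·169 + 26 = 364
t_c = 1/2 > 0 so v_max = 52

d=364 v_max=52 a_max=8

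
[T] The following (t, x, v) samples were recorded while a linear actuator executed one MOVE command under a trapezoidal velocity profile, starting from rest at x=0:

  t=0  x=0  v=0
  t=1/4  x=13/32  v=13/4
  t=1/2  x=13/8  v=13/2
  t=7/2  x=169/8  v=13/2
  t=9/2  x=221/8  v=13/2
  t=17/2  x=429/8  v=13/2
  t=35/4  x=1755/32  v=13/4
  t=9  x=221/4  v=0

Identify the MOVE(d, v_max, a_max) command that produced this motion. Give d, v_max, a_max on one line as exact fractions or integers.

final state: t=9, x=221/4, v=0 → d = 221/4
a_max = (13/4−0)/(1/4−0) = 13
max v = 13/2 over t∈[1/2,17/2] → v_max = 13/2
check: 13/2·(1/2+8) = 221/4 ✓

d=221/4 v_max=13/2 a_max=13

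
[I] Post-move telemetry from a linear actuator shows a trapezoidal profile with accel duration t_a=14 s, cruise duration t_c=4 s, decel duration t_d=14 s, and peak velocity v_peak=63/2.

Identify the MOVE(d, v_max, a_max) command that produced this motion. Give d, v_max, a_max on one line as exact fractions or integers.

a_max = (63/2)/14 = 9/4
d_a = ½·63/2·14 = 441/2; d_c = 63/2·4 = 126
d = 2·441/2 + 126 = 567
t_c = 4 > 0 so v_max = 63/2

d=567 v_max=63/2 a_max=9/4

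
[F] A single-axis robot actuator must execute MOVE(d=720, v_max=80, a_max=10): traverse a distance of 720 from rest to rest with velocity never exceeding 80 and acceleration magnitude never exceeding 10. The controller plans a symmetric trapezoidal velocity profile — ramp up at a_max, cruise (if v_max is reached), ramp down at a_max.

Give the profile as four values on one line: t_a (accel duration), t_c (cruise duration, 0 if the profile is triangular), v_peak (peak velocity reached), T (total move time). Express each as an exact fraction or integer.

t_a=8 t_c=1 v_peak=80 T=17

vₘ²/aₘ = 80²/10 = 640
720 ≥ 640 → trapezoidal
t_a = 80/10 = 8; v_peak = 80
d_cruise = 720 − 640 = 80; t_c = 80/80 = 1
T = 2·8 + 1 = 17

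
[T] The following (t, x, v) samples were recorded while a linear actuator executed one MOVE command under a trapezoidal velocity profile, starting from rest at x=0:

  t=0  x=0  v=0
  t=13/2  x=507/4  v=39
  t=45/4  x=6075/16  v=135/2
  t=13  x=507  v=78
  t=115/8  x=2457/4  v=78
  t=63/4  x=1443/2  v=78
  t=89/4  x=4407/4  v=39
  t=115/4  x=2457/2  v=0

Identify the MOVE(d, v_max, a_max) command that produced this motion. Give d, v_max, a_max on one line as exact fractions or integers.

d=2457/2 v_max=78 a_max=6

final state: t=115/4, x=2457/2, v=0 → d = 2457/2
a_max = (39−0)/(13/2−0) = 6
max v = 78 over t∈[13,63/4] → v_max = 78
check: 78·(13+11/4) = 2457/2 ✓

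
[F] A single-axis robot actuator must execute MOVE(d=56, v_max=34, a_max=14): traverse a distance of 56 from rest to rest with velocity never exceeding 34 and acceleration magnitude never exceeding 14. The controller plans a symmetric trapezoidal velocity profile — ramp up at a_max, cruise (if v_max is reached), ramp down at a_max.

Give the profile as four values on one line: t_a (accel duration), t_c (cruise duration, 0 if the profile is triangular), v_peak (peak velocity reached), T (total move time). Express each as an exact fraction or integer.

t_a=2 t_c=0 v_peak=28 T=4

v_max²/a_max = 34²/14 = 578/7
56 < 578/7 ⇒ no cruise
v_peak = √(56·14) = √784 = 28
t_a = 28/14 = 2; t_c = 0
T = 2·2 = 4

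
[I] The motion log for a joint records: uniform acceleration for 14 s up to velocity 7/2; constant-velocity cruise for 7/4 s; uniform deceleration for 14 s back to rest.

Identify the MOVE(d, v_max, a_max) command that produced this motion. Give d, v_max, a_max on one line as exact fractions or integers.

d=441/8 v_max=7/2 a_max=1/4

a_max = (7/2)/14 = 1/4
d_a = ½·7/2·14 = 49/2; d_c = 7/2·7/4 = 49/8
d = 2·49/2 + 49/8 = 441/8
t_c = 7/4 > 0 ⇒ limit active, v_max = 7/2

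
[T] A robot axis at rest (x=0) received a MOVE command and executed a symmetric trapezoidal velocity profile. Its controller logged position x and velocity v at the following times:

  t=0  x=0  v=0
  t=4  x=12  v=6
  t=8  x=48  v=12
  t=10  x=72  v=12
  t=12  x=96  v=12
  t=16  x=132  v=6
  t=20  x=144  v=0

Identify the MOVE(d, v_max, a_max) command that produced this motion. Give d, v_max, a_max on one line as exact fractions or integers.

final state: t=20, x=144, v=0 → d = 144
a_max = (6−0)/(4−0) = 3/2
max v = 12 over t∈[8,12] → v_max = 12
check: 12·(8+4) = 144 ✓

d=144 v_max=12 a_max=3/2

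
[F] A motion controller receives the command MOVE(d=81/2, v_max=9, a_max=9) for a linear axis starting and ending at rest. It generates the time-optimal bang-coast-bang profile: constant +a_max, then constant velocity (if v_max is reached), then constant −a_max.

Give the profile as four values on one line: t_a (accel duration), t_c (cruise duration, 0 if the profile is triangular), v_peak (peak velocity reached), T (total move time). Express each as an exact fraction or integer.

vₘ²/aₘ = 9²/9 = 9
81/2 ≥ 9 so v_max reached
t_a = 9/9 = 1; v_peak = 9
d_cruise = 81/2 − 9 = 63/2; t_c = (63/2)/9 = 7/2
T = 2·1 + 7/2 = 11/2

t_a=1 t_c=7/2 v_peak=9 T=11/2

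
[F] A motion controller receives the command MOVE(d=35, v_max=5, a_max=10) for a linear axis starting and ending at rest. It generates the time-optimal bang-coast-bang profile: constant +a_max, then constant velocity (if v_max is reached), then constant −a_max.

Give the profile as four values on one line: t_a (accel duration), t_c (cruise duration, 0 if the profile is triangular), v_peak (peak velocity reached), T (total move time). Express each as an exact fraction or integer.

(v_max)²/a_max = 5²/10 = 5/2
35 ≥ 5/2 so v_max reached
t_a = 5/10 = 1/2; v_peak = 5
d_cruise = 35 − 5/2 = 65/2; t_c = (65/2)/5 = 13/2
T = 2·1/2 + 13/2 = 15/2

t_a=1/2 t_c=13/2 v_peak=5 T=15/2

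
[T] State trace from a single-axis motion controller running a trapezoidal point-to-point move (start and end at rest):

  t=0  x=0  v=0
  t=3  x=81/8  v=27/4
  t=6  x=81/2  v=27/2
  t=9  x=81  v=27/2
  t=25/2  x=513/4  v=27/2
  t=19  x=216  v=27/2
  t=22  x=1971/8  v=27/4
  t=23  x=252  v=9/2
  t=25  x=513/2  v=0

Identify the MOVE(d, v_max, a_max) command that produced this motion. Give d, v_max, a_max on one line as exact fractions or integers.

d=513/2 v_max=27/2 a_max=9/4

final state: t=25, x=513/2, v=0 → d = 513/2
a_max = (27/4−0)/(3−0) = 9/4
max v = 27/2 over t∈[6,19] → v_max = 27/2
check: 27/2·(6+13) = 513/2 ✓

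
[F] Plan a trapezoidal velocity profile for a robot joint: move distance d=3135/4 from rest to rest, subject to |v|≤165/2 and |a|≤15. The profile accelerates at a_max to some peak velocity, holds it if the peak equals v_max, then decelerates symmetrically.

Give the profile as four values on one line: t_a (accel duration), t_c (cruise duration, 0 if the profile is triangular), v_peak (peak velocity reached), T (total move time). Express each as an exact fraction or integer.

(v_max)²/a_max = (165/2)²/15 = 1815/4
3135/4 ≥ 1815/4 so v_max reached
t_a = (165/2)/15 = 11/2; v_peak = 165/2
d_cruise = 3135/4 − 1815/4 = 330; t_c = 330/(165/2) = 4
T = 2·11/2 + 4 = 15

t_a=11/2 t_c=4 v_peak=165/2 T=15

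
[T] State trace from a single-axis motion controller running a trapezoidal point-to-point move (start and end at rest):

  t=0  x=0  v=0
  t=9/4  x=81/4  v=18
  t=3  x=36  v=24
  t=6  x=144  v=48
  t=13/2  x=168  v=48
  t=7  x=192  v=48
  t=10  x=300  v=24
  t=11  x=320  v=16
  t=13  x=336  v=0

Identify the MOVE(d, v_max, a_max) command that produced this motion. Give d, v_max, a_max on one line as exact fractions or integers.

final state: t=13, x=336, v=0 → d = 336
a_max = (18−0)/(9/4−0) = 8
max v = 48 over t∈[6,7] → v_max = 48
check: 48·(6+1) = 336 ✓

d=336 v_max=48 a_max=8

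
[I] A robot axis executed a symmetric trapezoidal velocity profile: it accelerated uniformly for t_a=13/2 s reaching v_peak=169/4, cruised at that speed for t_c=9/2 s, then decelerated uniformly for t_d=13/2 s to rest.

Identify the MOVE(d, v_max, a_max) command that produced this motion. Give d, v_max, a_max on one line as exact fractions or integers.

d=1859/4 v_max=169/4 a_max=13/2

a_max = (169/4)/(13/2) = 13/2
d_a = ½·169/4·13/2 = 2197/16; d_c = 169/4·9/2 = 1521/8
d = 2·2197/16 + 1521/8 = 1859/4
t_c = 9/2 > 0 ⇒ limit active, v_max = 169/4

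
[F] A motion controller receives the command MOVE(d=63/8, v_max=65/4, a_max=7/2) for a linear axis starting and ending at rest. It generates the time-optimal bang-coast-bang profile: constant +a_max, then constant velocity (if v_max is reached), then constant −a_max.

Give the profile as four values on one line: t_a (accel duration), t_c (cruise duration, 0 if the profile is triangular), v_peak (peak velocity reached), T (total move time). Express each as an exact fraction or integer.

t_a=3/2 t_c=0 v_peak=21/4 T=3

vₘ²/aₘ = (65/4)²/(7/2) = 4225/56
63/8 < 4225/56 ⇒ no cruise
v_peak = √(63/8·7/2) = √(441/16) = 21/4
t_a = (21/4)/(7/2) = 3/2; t_c = 0
T = 2·3/2 = 3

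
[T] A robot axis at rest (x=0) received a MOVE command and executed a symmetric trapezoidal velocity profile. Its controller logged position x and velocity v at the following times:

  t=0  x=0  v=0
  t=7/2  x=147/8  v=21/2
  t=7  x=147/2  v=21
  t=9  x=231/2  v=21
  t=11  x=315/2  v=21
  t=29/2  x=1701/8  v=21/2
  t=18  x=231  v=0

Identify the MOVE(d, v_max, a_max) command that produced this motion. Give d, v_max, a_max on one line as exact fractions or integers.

d=231 v_max=21 a_max=3

final state: t=18, x=231, v=0 → d = 231
a_max = (21/2−0)/(7/2−0) = 3
max v = 21 over t∈[7,11] → v_max = 21
check: 21·(7+4) = 231 ✓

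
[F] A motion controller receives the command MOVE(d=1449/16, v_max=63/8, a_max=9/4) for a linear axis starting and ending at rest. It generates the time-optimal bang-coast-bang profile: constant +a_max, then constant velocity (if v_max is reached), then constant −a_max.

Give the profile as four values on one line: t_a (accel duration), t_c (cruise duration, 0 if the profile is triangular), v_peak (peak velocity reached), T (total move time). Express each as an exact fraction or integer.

(v_max)²/a_max = (63/8)²/(9/4) = 441/16
1449/16 ≥ 441/16 → trapezoidal
t_a = (63/8)/(9/4) = 7/2; v_peak = 63/8
d_cruise = 1449/16 − 441/16 = 63; t_c = 63/(63/8) = 8
T = 2·7/2 + 8 = 15

t_a=7/2 t_c=8 v_peak=63/8 T=15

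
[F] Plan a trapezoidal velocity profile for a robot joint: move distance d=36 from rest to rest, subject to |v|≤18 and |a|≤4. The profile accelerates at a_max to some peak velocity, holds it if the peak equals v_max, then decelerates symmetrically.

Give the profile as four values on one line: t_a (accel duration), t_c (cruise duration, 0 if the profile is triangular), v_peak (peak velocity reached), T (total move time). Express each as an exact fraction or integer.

(v_max)²/a_max = 18²/4 = 81
36 < 81 ⇒ no cruise
v_peak = √(36·4) = √144 = 12
t_a = 12/4 = 3; t_c = 0
T = 2·3 = 6

t_a=3 t_c=0 v_peak=12 T=6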